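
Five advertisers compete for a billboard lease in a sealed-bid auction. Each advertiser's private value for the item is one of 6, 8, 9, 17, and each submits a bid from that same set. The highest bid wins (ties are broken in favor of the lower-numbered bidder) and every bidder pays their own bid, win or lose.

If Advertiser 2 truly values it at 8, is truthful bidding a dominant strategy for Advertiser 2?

No

Consider the case where Advertiser 1 bids 6, Advertiser 3 bids 6, Advertiser 4 bids 6 and Advertiser 5 bids 9.
Truthful bid 8: loses but pays 8, utility -8.
Bid 6 instead: loses but pays 6, utility -6.
Since -6 > -8, bidding 6 is strictly better here, so truthful bidding is not dominant.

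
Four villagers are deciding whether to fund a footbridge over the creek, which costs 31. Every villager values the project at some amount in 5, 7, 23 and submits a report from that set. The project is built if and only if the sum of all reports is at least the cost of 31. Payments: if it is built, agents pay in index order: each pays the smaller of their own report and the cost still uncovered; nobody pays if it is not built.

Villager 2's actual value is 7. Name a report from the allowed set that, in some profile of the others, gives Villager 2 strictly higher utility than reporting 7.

Suppose Villager 1 reports 5, Villager 3 reports 5 and Villager 4 reports 23.
Report 7: project built, pays 7, utility 7 - 7 = 0.
Report 5: project built, pays 5, utility 7 - 5 = 2.
So reporting 5 beats truth here (2 > 0).

5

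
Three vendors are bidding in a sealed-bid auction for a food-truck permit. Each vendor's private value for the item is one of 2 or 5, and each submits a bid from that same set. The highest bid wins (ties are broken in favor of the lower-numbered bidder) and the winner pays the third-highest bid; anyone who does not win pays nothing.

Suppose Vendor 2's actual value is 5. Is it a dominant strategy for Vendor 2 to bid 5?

Check each profile of the others' bids and compare truth against every alternative bid.
Others bid (2, 2): truth gives 3, best alternative gives 0.
Others bid (2, 5): truth gives 3, best alternative gives 0.
Others bid (5, 2): truth gives 0, best alternative gives 0.
Others bid (5, 5): truth gives 0, best alternative gives 0.
In every case the truthful bid is at least as good as any alternative, so it is a dominant strategy.

Yes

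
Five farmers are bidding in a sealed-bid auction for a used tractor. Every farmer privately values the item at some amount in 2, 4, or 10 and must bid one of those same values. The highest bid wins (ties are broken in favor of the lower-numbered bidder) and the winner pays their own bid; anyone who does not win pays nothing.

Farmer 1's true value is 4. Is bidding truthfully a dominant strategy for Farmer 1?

Consider the case where Farmer 2 bids 2, Farmer 3 bids 2, Farmer 4 bids 2 and Farmer 5 bids 2.
Truthful bid 4: wins, pays 4, utility 4 - 4 = 0.
Bid 2 instead: wins, pays 2, utility 4 - 2 = 2.
Since 2 > 0, bidding 2 is strictly better here, so truthful bidding is not dominant.

No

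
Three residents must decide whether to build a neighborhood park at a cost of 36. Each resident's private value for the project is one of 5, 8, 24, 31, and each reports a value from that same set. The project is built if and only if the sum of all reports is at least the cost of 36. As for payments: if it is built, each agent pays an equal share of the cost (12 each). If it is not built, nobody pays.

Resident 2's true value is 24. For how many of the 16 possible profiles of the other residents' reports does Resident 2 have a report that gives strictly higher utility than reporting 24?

Others report (5, 5): truth gives 0; report 31 gives 12 > 0. Violating.
Others report (5, 8): truth gives 12; no alternative beats it.
Others report (5, 24): truth gives 12; no alternative beats it.
(Checking all 16 profiles: 1 has a profitable deviation, 15 do not.)

1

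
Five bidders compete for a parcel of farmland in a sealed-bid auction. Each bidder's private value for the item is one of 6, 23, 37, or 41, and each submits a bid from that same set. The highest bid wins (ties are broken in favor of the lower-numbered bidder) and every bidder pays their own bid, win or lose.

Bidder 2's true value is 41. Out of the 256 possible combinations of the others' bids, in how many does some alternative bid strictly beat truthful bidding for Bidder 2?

118

Others bid (6, 6, 6, 6): truth gives 0; bid 23 gives 18 > 0. Violating.
Others bid (6, 6, 6, 23): truth gives 0; bid 23 gives 18 > 0. Violating.
Others bid (6, 6, 6, 37): truth gives 0; bid 37 gives 4 > 0. Violating.
Others bid (6, 6, 23, 6): truth gives 0; bid 23 gives 18 > 0. Violating.
Others bid (6, 6, 6, 41): truth gives 0; no alternative beats it.
Others bid (6, 6, 23, 41): truth gives 0; no alternative beats it.
(Checking all 256 profiles: 118 have a profitable deviation, 138 do not.)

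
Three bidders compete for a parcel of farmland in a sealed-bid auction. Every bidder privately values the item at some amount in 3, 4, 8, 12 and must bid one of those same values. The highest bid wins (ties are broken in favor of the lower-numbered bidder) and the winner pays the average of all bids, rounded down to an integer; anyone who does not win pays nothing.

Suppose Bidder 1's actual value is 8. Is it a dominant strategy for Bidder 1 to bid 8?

Consider the case where Bidder 2 bids 3 and Bidder 3 bids 3.
Truthful bid 8: wins, pays 4, utility 8 - 4 = 4.
Bid 3 instead: wins, pays 3, utility 8 - 3 = 5.
Since 5 > 4, bidding 3 is strictly better here, so truthful bidding is not dominant.

No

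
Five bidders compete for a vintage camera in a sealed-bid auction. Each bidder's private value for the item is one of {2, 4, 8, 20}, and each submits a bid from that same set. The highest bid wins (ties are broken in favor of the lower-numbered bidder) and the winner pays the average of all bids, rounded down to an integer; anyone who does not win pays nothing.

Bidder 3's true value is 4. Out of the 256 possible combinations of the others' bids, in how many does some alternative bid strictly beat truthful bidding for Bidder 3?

2

Others bid (2, 4, 2, 2): truth gives 0; bid 8 gives 1 > 0. Violating.
Others bid (4, 2, 2, 2): truth gives 0; bid 8 gives 1 > 0. Violating.
Others bid (2, 2, 2, 2): truth gives 2; no alternative beats it.
Others bid (2, 2, 2, 4): truth gives 2; no alternative beats it.
(Checking all 256 profiles: 2 have a profitable deviation, 254 do not.)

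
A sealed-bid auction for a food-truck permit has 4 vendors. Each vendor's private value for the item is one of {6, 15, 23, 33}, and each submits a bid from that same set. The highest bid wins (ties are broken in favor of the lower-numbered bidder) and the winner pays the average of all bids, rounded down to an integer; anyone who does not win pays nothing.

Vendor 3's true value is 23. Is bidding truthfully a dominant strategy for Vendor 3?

Consider the case where Vendor 1 bids 6, Vendor 2 bids 6 and Vendor 4 bids 6.
Truthful bid 23: wins, pays 10, utility 23 - 10 = 13.
Bid 15 instead: wins, pays 8, utility 23 - 8 = 15.
Since 15 > 13, bidding 15 is strictly better here, so truthful bidding is not dominant.

No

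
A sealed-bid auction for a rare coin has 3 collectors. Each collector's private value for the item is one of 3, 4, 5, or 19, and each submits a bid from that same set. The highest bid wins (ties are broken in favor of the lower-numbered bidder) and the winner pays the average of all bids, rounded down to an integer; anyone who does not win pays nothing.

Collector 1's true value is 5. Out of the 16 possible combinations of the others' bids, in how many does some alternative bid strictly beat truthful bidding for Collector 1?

2

Others bid (3, 4): truth gives 1; bid 4 gives 2 > 1. Violating.
Others bid (4, 3): truth gives 1; bid 4 gives 2 > 1. Violating.
Others bid (3, 3): truth gives 2; no alternative beats it.
Others bid (3, 5): truth gives 1; no alternative beats it.
(Checking all 16 profiles: 2 have a profitable deviation, 14 do not.)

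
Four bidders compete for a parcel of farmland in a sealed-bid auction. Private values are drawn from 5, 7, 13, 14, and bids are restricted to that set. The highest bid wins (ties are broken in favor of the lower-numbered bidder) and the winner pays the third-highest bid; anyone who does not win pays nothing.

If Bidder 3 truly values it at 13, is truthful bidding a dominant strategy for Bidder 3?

No

Consider the case where Bidder 1 bids 5, Bidder 2 bids 5 and Bidder 4 bids 14.
Truthful bid 13: loses, pays 0, utility 0.
Bid 14 instead: wins, pays 5, utility 13 - 5 = 8.
Since 8 > 0, bidding 14 is strictly better here, so truthful bidding is not dominant.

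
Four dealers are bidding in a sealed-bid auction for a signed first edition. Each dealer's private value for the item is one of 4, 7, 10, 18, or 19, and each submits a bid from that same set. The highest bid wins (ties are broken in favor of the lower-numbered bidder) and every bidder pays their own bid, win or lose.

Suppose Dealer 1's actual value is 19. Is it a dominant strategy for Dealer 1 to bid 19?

No

Consider the case where Dealer 2 bids 4, Dealer 3 bids 4 and Dealer 4 bids 4.
Truthful bid 19: wins, pays 19, utility 19 - 19 = 0.
Bid 4 instead: wins, pays 4, utility 19 - 4 = 15.
Since 15 > 0, bidding 4 is strictly better here, so truthful bidding is not dominant.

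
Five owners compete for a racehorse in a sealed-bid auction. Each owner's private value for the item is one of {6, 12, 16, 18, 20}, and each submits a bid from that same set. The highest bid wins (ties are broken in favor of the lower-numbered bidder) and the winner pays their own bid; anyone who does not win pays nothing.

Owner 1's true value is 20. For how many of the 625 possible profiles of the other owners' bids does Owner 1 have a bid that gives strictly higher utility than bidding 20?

Others bid (6, 6, 6, 6): truth gives 0; bid 6 gives 14 > 0. Violating.
Others bid (6, 6, 6, 12): truth gives 0; bid 12 gives 8 > 0. Violating.
Others bid (6, 6, 6, 16): truth gives 0; bid 16 gives 4 > 0. Violating.
Others bid (6, 6, 6, 18): truth gives 0; bid 18 gives 2 > 0. Violating.
Others bid (6, 6, 6, 20): truth gives 0; no alternative beats it.
Others bid (6, 6, 12, 20): truth gives 0; no alternative beats it.
(Checking all 625 profiles: 256 have a profitable deviation, 369 do not.)

256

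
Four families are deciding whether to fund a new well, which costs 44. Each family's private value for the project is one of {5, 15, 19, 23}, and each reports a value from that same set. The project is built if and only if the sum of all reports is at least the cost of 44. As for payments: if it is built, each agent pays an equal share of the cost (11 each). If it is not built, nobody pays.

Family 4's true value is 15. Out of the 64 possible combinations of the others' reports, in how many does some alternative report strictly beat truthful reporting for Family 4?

3

Others report (5, 5, 15): truth gives 0; report 19 gives 4 > 0. Violating.
Others report (5, 15, 5): truth gives 0; report 19 gives 4 > 0. Violating.
Others report (15, 5, 5): truth gives 0; report 19 gives 4 > 0. Violating.
Others report (5, 5, 5): truth gives 0; no alternative beats it.
Others report (5, 5, 19): truth gives 4; no alternative beats it.
(Checking all 64 profiles: 3 have a profitable deviation, 61 do not.)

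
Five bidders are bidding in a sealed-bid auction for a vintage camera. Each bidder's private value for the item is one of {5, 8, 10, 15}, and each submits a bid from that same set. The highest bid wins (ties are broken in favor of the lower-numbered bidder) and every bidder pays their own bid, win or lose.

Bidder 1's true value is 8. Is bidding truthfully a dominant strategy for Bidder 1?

Consider the case where Bidder 2 bids 5, Bidder 3 bids 5, Bidder 4 bids 5 and Bidder 5 bids 5.
Truthful bid 8: wins, pays 8, utility 8 - 8 = 0.
Bid 5 instead: wins, pays 5, utility 8 - 5 = 3.
Since 3 > 0, bidding 5 is strictly better here, so truthful bidding is not dominant.

No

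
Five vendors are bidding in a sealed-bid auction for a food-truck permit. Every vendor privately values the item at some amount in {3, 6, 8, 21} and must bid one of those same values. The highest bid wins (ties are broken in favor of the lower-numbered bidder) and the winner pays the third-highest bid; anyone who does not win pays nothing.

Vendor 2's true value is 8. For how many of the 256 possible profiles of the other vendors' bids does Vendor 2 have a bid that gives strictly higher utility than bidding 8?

Others bid (3, 3, 3, 21): truth gives 0; bid 21 gives 5 > 0. Violating.
Others bid (3, 3, 6, 21): truth gives 0; bid 21 gives 2 > 0. Violating.
Others bid (3, 3, 21, 3): truth gives 0; bid 21 gives 5 > 0. Violating.
Others bid (3, 3, 21, 6): truth gives 0; bid 21 gives 2 > 0. Violating.
Others bid (3, 3, 3, 3): truth gives 5; no alternative beats it.
Others bid (3, 3, 3, 6): truth gives 5; no alternative beats it.
(Checking all 256 profiles: 32 have a profitable deviation, 224 do not.)

32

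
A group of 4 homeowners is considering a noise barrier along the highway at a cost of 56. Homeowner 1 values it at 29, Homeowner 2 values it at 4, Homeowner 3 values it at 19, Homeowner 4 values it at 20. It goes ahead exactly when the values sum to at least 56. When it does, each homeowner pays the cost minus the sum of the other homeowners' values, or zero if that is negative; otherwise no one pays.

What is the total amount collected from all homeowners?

Total value 72 ≥ cost 56, so it is built.
Homeowner 1: others sum to 43; max(0, 56 - 43) = 13.
Homeowner 2: others sum to 68; max(0, 56 - 68) = 0.
Homeowner 3: others sum to 53; max(0, 56 - 53) = 3.
Homeowner 4: others sum to 52; max(0, 56 - 52) = 4.
Total collected = 13 + 0 + 3 + 4 = 20.

20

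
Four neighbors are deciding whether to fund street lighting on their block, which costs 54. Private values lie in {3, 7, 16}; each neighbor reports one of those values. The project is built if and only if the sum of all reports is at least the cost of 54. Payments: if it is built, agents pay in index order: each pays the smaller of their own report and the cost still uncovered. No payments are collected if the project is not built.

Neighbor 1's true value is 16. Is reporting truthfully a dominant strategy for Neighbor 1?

No

Consider the case where Neighbor 2 reports 16, Neighbor 3 reports 16 and Neighbor 4 reports 16.
Truthful report 16: project built, pays 16, utility 16 - 16 = 0.
Report 7 instead: project built, pays 7, utility 16 - 7 = 9.
Since 9 > 0, reporting 7 is strictly better here, so truthful reporting is not dominant.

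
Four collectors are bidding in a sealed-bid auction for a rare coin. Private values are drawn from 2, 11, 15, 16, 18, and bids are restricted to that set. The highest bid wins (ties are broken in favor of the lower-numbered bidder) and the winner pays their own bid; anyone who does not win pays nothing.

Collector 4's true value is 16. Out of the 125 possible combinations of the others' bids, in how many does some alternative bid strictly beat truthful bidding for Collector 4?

Others bid (2, 2, 2): truth gives 0; bid 11 gives 5 > 0. Violating.
Others bid (2, 2, 11): truth gives 0; bid 15 gives 1 > 0. Violating.
Others bid (2, 11, 2): truth gives 0; bid 15 gives 1 > 0. Violating.
Others bid (2, 11, 11): truth gives 0; bid 15 gives 1 > 0. Violating.
Others bid (2, 2, 15): truth gives 0; no alternative beats it.
Others bid (2, 2, 16): truth gives 0; no alternative beats it.
(Checking all 125 profiles: 8 have a profitable deviation, 117 do not.)

8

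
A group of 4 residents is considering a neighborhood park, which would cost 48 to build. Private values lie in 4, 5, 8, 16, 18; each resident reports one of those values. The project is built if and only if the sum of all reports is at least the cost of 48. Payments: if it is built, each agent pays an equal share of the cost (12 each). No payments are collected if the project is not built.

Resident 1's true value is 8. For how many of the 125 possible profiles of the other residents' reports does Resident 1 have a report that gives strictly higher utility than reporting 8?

15

Others report (4, 18, 18): truth gives -4; report 4 gives 0 > -4. Violating.
Others report (5, 18, 18): truth gives -4; report 4 gives 0 > -4. Violating.
Others report (8, 16, 16): truth gives -4; report 4 gives 0 > -4. Violating.
Others report (8, 16, 18): truth gives -4; report 4 gives 0 > -4. Violating.
Others report (4, 4, 4): truth gives 0; no alternative beats it.
Others report (4, 4, 5): truth gives 0; no alternative beats it.
(Checking all 125 profiles: 15 have a profitable deviation, 110 do not.)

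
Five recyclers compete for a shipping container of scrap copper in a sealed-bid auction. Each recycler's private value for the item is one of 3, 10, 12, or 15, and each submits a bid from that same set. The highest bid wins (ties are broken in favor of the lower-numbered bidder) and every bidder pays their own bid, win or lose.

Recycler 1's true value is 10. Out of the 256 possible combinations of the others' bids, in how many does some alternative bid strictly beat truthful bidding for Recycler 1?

Others bid (3, 3, 3, 3): truth gives 0; bid 3 gives 7 > 0. Violating.
Others bid (3, 3, 3, 12): truth gives -10; bid 12 gives -2 > -10. Violating.
Others bid (3, 3, 3, 15): truth gives -10; bid 3 gives -3 > -10. Violating.
Others bid (3, 3, 10, 12): truth gives -10; bid 12 gives -2 > -10. Violating.
Others bid (3, 3, 3, 10): truth gives 0; no alternative beats it.
Others bid (3, 3, 10, 3): truth gives 0; no alternative beats it.
(Checking all 256 profiles: 241 have a profitable deviation, 15 do not.)

241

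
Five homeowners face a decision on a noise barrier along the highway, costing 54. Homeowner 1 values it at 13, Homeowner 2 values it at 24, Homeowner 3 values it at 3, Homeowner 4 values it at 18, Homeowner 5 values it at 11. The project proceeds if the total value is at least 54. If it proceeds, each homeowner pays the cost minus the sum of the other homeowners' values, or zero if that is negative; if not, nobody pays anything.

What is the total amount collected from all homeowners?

12

Total value 69 ≥ cost 54, so it is built.
Homeowner 1: others sum to 56; max(0, 54 - 56) = 0.
Homeowner 2: others sum to 45; max(0, 54 - 45) = 9.
Homeowner 3: others sum to 66; max(0, 54 - 66) = 0.
Homeowner 4: others sum to 51; max(0, 54 - 51) = 3.
Homeowner 5: others sum to 58; max(0, 54 - 58) = 0.
Total collected = 0 + 9 + 0 + 3 + 0 = 12.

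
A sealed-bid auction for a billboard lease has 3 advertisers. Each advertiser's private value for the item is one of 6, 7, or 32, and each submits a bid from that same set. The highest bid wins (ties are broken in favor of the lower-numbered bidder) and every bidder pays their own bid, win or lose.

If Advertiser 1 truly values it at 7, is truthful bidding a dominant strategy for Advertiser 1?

Consider the case where Advertiser 2 bids 6 and Advertiser 3 bids 6.
Truthful bid 7: wins, pays 7, utility 7 - 7 = 0.
Bid 6 instead: wins, pays 6, utility 7 - 6 = 1.
Since 1 > 0, bidding 6 is strictly better here, so truthful bidding is not dominant.

No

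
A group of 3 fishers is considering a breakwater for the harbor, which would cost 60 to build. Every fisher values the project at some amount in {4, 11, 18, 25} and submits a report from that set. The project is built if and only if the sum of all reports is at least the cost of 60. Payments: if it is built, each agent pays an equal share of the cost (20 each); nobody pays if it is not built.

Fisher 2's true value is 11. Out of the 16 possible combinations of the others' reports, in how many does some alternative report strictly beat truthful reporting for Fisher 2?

Others report (25, 25): truth gives -9; report 4 gives 0 > -9. Violating.
Others report (4, 4): truth gives 0; no alternative beats it.
Others report (4, 11): truth gives 0; no alternative beats it.
(Checking all 16 profiles: 1 has a profitable deviation, 15 do not.)

1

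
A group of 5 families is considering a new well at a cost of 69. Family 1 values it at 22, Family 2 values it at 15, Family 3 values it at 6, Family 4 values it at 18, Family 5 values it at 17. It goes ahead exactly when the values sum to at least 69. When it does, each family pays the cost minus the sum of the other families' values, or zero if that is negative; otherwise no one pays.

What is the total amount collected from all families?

36

Total value 78 ≥ cost 69, so it is built.
Family 1: others sum to 56; max(0, 69 - 56) = 13.
Family 2: others sum to 63; max(0, 69 - 63) = 6.
Family 3: others sum to 72; max(0, 69 - 72) = 0.
Family 4: others sum to 60; max(0, 69 - 60) = 9.
Family 5: others sum to 61; max(0, 69 - 61) = 8.
Total collected = 13 + 6 + 0 + 9 + 8 = 36.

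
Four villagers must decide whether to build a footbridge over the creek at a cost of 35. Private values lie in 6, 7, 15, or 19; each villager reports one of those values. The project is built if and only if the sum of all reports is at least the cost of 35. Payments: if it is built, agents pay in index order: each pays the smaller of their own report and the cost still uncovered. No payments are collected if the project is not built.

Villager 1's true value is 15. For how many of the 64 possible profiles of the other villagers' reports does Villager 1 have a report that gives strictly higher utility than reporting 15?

53

Others report (6, 6, 19): truth gives 0; report 6 gives 9 > 0. Violating.
Others report (6, 7, 15): truth gives 0; report 7 gives 8 > 0. Violating.
Others report (6, 7, 19): truth gives 0; report 6 gives 9 > 0. Violating.
Others report (6, 15, 7): truth gives 0; report 7 gives 8 > 0. Violating.
Others report (6, 6, 6): truth gives 0; no alternative beats it.
Others report (6, 6, 7): truth gives 0; no alternative beats it.
(Checking all 64 profiles: 53 have a profitable deviation, 11 do not.)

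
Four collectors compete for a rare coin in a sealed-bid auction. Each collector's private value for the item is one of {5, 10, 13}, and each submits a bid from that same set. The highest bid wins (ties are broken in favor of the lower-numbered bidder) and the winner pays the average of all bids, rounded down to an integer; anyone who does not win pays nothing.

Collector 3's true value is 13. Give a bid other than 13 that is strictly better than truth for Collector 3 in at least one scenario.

10

Suppose Collector 1 bids 5, Collector 2 bids 5 and Collector 4 bids 5.
Bid 13: wins, pays 7, utility 13 - 7 = 6.
Bid 10: wins, pays 6, utility 13 - 6 = 7.
So bidding 10 beats truth here (7 > 6).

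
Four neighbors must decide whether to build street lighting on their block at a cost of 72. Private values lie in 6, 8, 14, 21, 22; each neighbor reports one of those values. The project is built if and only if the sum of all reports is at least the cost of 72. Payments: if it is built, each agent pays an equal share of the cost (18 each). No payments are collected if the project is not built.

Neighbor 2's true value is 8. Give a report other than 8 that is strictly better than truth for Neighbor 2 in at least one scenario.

6

Suppose Neighbor 1 reports 21, Neighbor 3 reports 21 and Neighbor 4 reports 22.
Report 8: project built, pays 18, utility 8 - 18 = -10.
Report 6: project not built, utility 0.
So reporting 6 beats truth here (0 > -10).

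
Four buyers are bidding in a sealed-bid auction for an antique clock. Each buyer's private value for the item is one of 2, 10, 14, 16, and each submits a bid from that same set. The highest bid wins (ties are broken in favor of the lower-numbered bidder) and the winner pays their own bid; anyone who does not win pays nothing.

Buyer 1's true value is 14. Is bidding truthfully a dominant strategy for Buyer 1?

Consider the case where Buyer 2 bids 2, Buyer 3 bids 2 and Buyer 4 bids 2.
Truthful bid 14: wins, pays 14, utility 14 - 14 = 0.
Bid 2 instead: wins, pays 2, utility 14 - 2 = 12.
Since 12 > 0, bidding 2 is strictly better here, so truthful bidding is not dominant.

No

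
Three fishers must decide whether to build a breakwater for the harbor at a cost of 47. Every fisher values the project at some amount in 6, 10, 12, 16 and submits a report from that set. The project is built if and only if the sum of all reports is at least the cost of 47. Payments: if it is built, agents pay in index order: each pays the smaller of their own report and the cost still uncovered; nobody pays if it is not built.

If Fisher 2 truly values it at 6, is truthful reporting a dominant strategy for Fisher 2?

Yes

Check each profile of the others' reports and compare truth against every alternative report.
Others report (6, 6): truth gives 0, best alternative gives 0.
Others report (6, 10): truth gives 0, best alternative gives 0.
Others report (6, 12): truth gives 0, best alternative gives 0.
Others report (6, 16): truth gives 0, best alternative gives 0.
Others report (10, 6): truth gives 0, best alternative gives 0.
Others report (10, 10): truth gives 0, best alternative gives 0.
(Remaining 10 profiles checked similarly; truth is weakly best in each.)
In every case the truthful report is at least as good as any alternative, so it is a dominant strategy.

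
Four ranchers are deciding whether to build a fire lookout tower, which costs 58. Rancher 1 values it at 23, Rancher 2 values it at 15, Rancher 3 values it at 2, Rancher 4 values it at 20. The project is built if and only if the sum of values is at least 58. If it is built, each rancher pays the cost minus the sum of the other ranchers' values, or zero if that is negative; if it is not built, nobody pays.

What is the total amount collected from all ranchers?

Total value 60 ≥ cost 58, so it is built.
Rancher 1: others sum to 37; max(0, 58 - 37) = 21.
Rancher 2: others sum to 45; max(0, 58 - 45) = 13.
Rancher 3: others sum to 58; max(0, 58 - 58) = 0.
Rancher 4: others sum to 40; max(0, 58 - 40) = 18.
Total collected = 21 + 13 + 0 + 18 = 52.

52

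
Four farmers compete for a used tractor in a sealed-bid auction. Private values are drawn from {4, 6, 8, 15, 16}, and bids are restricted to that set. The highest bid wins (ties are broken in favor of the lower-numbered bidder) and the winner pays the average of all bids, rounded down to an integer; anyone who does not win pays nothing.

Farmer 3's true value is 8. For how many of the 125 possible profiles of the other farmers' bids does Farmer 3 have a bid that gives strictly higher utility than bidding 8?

Others bid (4, 4, 4): truth gives 3; bid 6 gives 4 > 3. Violating.
Others bid (4, 8, 4): truth gives 0; bid 15 gives 1 > 0. Violating.
Others bid (8, 4, 4): truth gives 0; bid 15 gives 1 > 0. Violating.
Others bid (4, 4, 6): truth gives 3; no alternative beats it.
Others bid (4, 4, 8): truth gives 2; no alternative beats it.
(Checking all 125 profiles: 3 have a profitable deviation, 122 do not.)

3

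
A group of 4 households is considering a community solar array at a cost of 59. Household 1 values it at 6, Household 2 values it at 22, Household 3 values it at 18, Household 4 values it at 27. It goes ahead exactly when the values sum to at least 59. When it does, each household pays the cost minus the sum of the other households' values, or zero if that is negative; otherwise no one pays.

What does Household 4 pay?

Total value 73 ≥ cost 59, so the project is built.
The other households' values sum to 46.
Cost minus that sum is 59 - 46 = 13.

13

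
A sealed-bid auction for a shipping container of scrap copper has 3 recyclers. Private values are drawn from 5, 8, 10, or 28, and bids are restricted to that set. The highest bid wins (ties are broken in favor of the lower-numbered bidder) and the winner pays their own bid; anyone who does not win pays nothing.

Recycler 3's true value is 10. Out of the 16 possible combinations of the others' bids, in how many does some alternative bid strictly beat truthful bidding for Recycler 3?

1

Others bid (5, 5): truth gives 0; bid 8 gives 2 > 0. Violating.
Others bid (5, 8): truth gives 0; no alternative beats it.
Others bid (5, 10): truth gives 0; no alternative beats it.
(Checking all 16 profiles: 1 has a profitable deviation, 15 do not.)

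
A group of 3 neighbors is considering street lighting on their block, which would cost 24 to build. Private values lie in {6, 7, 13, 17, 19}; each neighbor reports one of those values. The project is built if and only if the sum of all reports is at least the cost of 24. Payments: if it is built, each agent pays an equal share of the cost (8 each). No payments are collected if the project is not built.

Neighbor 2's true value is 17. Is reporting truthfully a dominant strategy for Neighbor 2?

Check each profile of the others' reports and compare truth against every alternative report.
Others report (6, 6): truth gives 9, best alternative gives 9.
Others report (6, 7): truth gives 9, best alternative gives 9.
Others report (6, 13): truth gives 9, best alternative gives 9.
Others report (6, 17): truth gives 9, best alternative gives 9.
Others report (6, 19): truth gives 9, best alternative gives 9.
Others report (7, 6): truth gives 9, best alternative gives 9.
(Remaining 19 profiles checked similarly; truth is weakly best in each.)
In every case the truthful report is at least as good as any alternative, so it is a dominant strategy.

Yes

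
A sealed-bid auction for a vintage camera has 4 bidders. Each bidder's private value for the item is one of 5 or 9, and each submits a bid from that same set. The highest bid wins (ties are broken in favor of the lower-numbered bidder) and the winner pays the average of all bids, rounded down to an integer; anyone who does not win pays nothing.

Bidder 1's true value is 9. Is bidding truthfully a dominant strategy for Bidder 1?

Consider the case where Bidder 2 bids 5, Bidder 3 bids 5 and Bidder 4 bids 5.
Truthful bid 9: wins, pays 6, utility 9 - 6 = 3.
Bid 5 instead: wins, pays 5, utility 9 - 5 = 4.
Since 4 > 3, bidding 5 is strictly better here, so truthful bidding is not dominant.

No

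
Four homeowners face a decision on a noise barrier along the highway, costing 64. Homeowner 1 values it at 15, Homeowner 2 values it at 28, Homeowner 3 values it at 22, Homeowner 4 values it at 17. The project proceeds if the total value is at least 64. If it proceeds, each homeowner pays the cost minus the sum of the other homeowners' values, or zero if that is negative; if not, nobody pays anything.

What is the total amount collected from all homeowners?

14

Total value 82 ≥ cost 64, so it is built.
Homeowner 1: others sum to 67; max(0, 64 - 67) = 0.
Homeowner 2: others sum to 54; max(0, 64 - 54) = 10.
Homeowner 3: others sum to 60; max(0, 64 - 60) = 4.
Homeowner 4: others sum to 65; max(0, 64 - 65) = 0.
Total collected = 0 + 10 + 4 + 0 = 14.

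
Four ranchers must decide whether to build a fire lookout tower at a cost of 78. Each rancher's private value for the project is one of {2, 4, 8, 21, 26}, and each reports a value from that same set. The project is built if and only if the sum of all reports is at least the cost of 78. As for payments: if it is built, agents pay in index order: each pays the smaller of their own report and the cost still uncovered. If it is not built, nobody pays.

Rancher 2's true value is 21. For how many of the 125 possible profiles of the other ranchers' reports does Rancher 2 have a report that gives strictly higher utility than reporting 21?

Others report (21, 26, 26): truth gives 0; report 8 gives 13 > 0. Violating.
Others report (26, 21, 26): truth gives 0; report 8 gives 13 > 0. Violating.
Others report (26, 26, 21): truth gives 0; report 8 gives 13 > 0. Violating.
Others report (26, 26, 26): truth gives 0; report 2 gives 19 > 0. Violating.
Others report (2, 2, 2): truth gives 0; no alternative beats it.
Others report (2, 2, 4): truth gives 0; no alternative beats it.
(Checking all 125 profiles: 4 have a profitable deviation, 121 do not.)

4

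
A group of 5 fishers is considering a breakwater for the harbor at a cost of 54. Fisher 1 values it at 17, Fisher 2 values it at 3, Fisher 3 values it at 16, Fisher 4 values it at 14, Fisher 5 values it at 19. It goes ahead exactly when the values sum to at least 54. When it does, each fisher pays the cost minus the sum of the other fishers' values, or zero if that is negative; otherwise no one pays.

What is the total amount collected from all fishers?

7

Total value 69 ≥ cost 54, so it is built.
Fisher 1: others sum to 52; max(0, 54 - 52) = 2.
Fisher 2: others sum to 66; max(0, 54 - 66) = 0.
Fisher 3: others sum to 53; max(0, 54 - 53) = 1.
Fisher 4: others sum to 55; max(0, 54 - 55) = 0.
Fisher 5: others sum to 50; max(0, 54 - 50) = 4.
Total collected = 2 + 0 + 1 + 0 + 4 = 7.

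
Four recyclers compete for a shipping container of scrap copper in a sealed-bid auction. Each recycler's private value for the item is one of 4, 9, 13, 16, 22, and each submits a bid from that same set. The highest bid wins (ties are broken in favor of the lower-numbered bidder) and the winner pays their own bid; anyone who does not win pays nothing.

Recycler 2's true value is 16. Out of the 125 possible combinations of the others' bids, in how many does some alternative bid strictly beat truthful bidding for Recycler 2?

18

Others bid (4, 4, 4): truth gives 0; bid 9 gives 7 > 0. Violating.
Others bid (4, 4, 9): truth gives 0; bid 9 gives 7 > 0. Violating.
Others bid (4, 4, 13): truth gives 0; bid 13 gives 3 > 0. Violating.
Others bid (4, 9, 4): truth gives 0; bid 9 gives 7 > 0. Violating.
Others bid (4, 4, 16): truth gives 0; no alternative beats it.
Others bid (4, 4, 22): truth gives 0; no alternative beats it.
(Checking all 125 profiles: 18 have a profitable deviation, 107 do not.)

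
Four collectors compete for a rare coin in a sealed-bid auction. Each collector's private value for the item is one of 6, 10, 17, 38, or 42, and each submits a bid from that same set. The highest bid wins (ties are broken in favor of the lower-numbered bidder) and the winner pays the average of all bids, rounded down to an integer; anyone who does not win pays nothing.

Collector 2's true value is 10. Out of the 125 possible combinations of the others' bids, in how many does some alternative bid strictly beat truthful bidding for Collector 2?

1

Others bid (10, 6, 6): truth gives 0; bid 17 gives 1 > 0. Violating.
Others bid (6, 6, 6): truth gives 3; no alternative beats it.
Others bid (6, 6, 10): truth gives 2; no alternative beats it.
(Checking all 125 profiles: 1 has a profitable deviation, 124 do not.)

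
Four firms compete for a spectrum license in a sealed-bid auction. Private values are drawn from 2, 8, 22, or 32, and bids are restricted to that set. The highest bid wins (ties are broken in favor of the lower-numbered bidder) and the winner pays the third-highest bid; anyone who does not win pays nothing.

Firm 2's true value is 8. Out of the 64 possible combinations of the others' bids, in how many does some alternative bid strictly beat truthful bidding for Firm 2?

Others bid (2, 2, 22): truth gives 0; bid 22 gives 6 > 0. Violating.
Others bid (2, 2, 32): truth gives 0; bid 32 gives 6 > 0. Violating.
Others bid (2, 22, 2): truth gives 0; bid 22 gives 6 > 0. Violating.
Others bid (2, 32, 2): truth gives 0; bid 32 gives 6 > 0. Violating.
Others bid (2, 2, 2): truth gives 6; no alternative beats it.
Others bid (2, 2, 8): truth gives 6; no alternative beats it.
(Checking all 64 profiles: 6 have a profitable deviation, 58 do not.)

6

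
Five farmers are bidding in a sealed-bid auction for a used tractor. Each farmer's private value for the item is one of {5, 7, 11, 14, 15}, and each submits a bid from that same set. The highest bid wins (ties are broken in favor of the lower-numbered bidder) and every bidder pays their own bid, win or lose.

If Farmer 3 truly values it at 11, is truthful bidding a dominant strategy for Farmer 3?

No

Consider the case where Farmer 1 bids 5, Farmer 2 bids 5, Farmer 4 bids 5 and Farmer 5 bids 5.
Truthful bid 11: wins, pays 11, utility 11 - 11 = 0.
Bid 7 instead: wins, pays 7, utility 11 - 7 = 4.
Since 4 > 0, bidding 7 is strictly better here, so truthful bidding is not dominant.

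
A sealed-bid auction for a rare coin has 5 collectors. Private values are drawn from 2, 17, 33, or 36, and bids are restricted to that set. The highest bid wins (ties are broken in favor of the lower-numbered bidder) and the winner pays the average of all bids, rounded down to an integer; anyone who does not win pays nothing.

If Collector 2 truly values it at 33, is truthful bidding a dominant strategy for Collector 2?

Consider the case where Collector 1 bids 2, Collector 3 bids 2, Collector 4 bids 2 and Collector 5 bids 2.
Truthful bid 33: wins, pays 8, utility 33 - 8 = 25.
Bid 17 instead: wins, pays 5, utility 33 - 5 = 28.
Since 28 > 25, bidding 17 is strictly better here, so truthful bidding is not dominant.

No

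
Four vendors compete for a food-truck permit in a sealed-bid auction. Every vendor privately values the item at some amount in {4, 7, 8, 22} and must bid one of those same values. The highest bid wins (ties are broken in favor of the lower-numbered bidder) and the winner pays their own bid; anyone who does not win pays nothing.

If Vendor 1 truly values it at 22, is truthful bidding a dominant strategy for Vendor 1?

Consider the case where Vendor 2 bids 4, Vendor 3 bids 4 and Vendor 4 bids 4.
Truthful bid 22: wins, pays 22, utility 22 - 22 = 0.
Bid 4 instead: wins, pays 4, utility 22 - 4 = 18.
Since 18 > 0, bidding 4 is strictly better here, so truthful bidding is not dominant.

No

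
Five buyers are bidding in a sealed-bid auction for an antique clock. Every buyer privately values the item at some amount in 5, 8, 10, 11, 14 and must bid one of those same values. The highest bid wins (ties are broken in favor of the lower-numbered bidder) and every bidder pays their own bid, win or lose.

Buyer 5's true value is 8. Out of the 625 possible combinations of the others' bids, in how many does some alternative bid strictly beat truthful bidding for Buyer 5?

Others bid (5, 5, 5, 8): truth gives -8; bid 10 gives -2 > -8. Violating.
Others bid (5, 5, 5, 10): truth gives -8; bid 11 gives -3 > -8. Violating.
Others bid (5, 5, 5, 11): truth gives -8; bid 5 gives -5 > -8. Violating.
Others bid (5, 5, 5, 14): truth gives -8; bid 5 gives -5 > -8. Violating.
Others bid (5, 5, 5, 5): truth gives 0; no alternative beats it.
(Checking all 625 profiles: 624 have a profitable deviation, 1 does not.)

624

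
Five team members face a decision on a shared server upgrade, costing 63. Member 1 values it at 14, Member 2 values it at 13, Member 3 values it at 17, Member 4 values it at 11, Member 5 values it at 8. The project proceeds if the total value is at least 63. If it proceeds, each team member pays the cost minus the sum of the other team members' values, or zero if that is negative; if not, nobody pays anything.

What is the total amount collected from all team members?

Total value 63 ≥ cost 63, so it is built.
Member 1: others sum to 49; max(0, 63 - 49) = 14.
Member 2: others sum to 50; max(0, 63 - 50) = 13.
Member 3: others sum to 46; max(0, 63 - 46) = 17.
Member 4: others sum to 52; max(0, 63 - 52) = 11.
Member 5: others sum to 55; max(0, 63 - 55) = 8.
Total collected = 14 + 13 + 17 + 11 + 8 = 63.

63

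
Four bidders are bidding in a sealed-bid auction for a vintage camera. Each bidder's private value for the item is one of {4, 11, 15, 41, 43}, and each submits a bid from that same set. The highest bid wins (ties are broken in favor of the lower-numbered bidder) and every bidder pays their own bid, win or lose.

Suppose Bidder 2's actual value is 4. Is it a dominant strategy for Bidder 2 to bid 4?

Yes

Check each profile of the others' bids and compare truth against every alternative bid.
Others bid (4, 4, 15): truth gives -4, best alternative gives -11.
Others bid (4, 4, 41): truth gives -4, best alternative gives -11.
Others bid (4, 4, 43): truth gives -4, best alternative gives -11.
Others bid (4, 11, 15): truth gives -4, best alternative gives -11.
Others bid (4, 11, 41): truth gives -4, best alternative gives -11.
Others bid (4, 11, 43): truth gives -4, best alternative gives -11.
(Remaining 119 profiles checked similarly; truth is weakly best in each.)
In every case the truthful bid is at least as good as any alternative, so it is a dominant strategy.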